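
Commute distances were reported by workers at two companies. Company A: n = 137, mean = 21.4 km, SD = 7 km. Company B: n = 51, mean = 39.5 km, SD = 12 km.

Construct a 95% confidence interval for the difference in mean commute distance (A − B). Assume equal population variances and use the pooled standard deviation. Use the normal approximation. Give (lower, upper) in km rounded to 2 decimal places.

Pooled variance s_p² = [136·7² + 50·12²] / (137+51−2) = 74.5376, so s_p = 8.6335.
SE_diff = s_p·√(1/n₁ + 1/n₂) = 8.6335·√(1/137 + 1/51) = 1.4162.
z* = 1.960; margin = 1.960 × 1.4162 = 2.7758.
Difference = 21.4 − 39.5 = -18.1000.
-18.1000 ± 2.7758 → (-20.88, -15.32).

(-20.88, -15.32)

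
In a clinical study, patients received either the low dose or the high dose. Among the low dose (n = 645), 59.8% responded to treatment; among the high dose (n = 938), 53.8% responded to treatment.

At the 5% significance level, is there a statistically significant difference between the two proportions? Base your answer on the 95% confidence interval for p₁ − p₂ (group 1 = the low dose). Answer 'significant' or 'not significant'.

Each SE is √(p̂(1−p̂)/n): √(0.5980·0.4020/645) = 0.01931 and √(0.5380·0.4620/938) = 0.01628.
SE(p̂₁ − p̂₂) = √(SE₁² + SE₂²) = √(0.0003728761 + 0.0002650384) = 0.02526, since the two samples are independent.
At 95% confidence z* = 1.960; margin = 1.960 × 0.02526 = 0.04951.
The difference is 0.5980 − 0.5380 = 0.0600, so the interval is 0.0600 ± 0.04951 = (0.01049, 0.10951).
The interval (0.01049, 0.10951) does not contain 0, so the difference is significant.

significant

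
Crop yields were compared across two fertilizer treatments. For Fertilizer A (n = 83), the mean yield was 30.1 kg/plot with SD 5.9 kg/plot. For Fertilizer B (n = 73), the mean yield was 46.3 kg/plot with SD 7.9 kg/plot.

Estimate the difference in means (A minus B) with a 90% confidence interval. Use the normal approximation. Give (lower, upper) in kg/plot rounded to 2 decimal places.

SE₁ = s₁/√n₁ = 5.9/√83 = 0.6476; SE₂ = 7.9/√73 = 0.9246.
Independent samples, unequal variances: SE_diff = √(SE₁² + SE₂²) = √(0.41938576 + 0.85488516) = 1.1288.
z* = 1.645, so margin of error = 1.645 × 1.1288 = 1.8569.
Difference in means = 30.1 − 46.3 = -16.2000.
-16.2000 ± 1.8569 → (-18.06, -14.34).

(-18.06, -14.34)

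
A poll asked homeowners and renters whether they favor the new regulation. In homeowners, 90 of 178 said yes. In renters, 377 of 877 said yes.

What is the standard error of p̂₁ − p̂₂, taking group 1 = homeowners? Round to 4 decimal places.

Sample proportions: 90/178 = 0.5056, 377/877 = 0.4299.
Each SE is √(p̂(1−p̂)/n): √(0.5056·0.4944/178) = 0.03747 and √(0.4299·0.5701/877) = 0.01672.
SE(p̂₁ − p̂₂) = √(SE₁² + SE₂²) = √(0.0014040009 + 0.0002795584) = 0.04103, since the two samples are independent.

0.0410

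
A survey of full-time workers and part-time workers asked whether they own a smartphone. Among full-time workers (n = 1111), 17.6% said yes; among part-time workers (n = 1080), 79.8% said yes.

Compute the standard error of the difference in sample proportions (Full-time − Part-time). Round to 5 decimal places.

0.01673

SE₁ = √(p̂₁(1−p̂₁)/n₁) = √(0.1760·0.8240/1111) = 0.01143; SE₂ = √(0.7980·0.2020/1080) = 0.01222.
Independent samples: SE of the difference = √(SE₁² + SE₂²) = √(0.0001306449 + 0.0001493284) = 0.01673.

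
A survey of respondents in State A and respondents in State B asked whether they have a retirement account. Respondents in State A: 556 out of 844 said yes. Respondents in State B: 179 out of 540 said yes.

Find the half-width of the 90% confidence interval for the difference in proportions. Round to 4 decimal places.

0.0428

Sample proportions: 556/844 = 0.6588, 179/540 = 0.3315.
Each SE is √(p̂(1−p̂)/n): √(0.6588·0.3412/844) = 0.01632 and √(0.3315·0.6685/540) = 0.02026.
SE(p̂₁ − p̂₂) = √(SE₁² + SE₂²) = √(0.0002663424 + 0.0004104676) = 0.02602, since the two samples are independent.
At 90% confidence z* = 1.645; margin = 1.645 × 0.02602 = 0.04280.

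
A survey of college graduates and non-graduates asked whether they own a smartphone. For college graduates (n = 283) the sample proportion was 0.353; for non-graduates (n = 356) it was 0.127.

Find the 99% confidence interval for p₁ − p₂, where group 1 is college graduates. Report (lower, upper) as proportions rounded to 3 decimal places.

The two standard errors are √(0.3530×0.6470/283) = 0.02841 and √(0.1270×0.8730/356) = 0.01765.
Because the samples are independent, SE_diff = √(0.02841² + 0.01765²) = 0.03345.
Using z* = 2.576 for 99%, ME = 2.576 × 0.03345 = 0.08617.
p̂₁ − p̂₂ = 0.2260; interval 0.2260 ± 0.08617 gives (0.140, 0.312).

(0.140, 0.312)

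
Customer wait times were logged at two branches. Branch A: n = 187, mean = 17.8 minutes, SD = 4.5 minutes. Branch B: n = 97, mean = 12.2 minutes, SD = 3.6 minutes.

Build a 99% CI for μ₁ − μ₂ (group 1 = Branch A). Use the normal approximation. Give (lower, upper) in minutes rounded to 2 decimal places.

(4.33, 6.87)

SE₁ = s₁/√n₁ = 4.5/√187 = 0.3291; SE₂ = 3.6/√97 = 0.3655.
Independent samples, unequal variances: SE_diff = √(SE₁² + SE₂²) = √(0.10830681 + 0.13359025) = 0.4918.
z* = 2.576, so margin of error = 2.576 × 0.4918 = 1.2669.
Difference in means = 17.8 − 12.2 = 5.6000.
5.6000 ± 1.2669 → (4.33, 6.87).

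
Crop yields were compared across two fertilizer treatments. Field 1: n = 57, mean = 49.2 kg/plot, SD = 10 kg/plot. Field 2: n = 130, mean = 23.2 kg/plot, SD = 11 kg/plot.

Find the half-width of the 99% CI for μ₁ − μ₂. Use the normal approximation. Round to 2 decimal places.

SE₁ = s₁/√n₁ = 10/√57 = 1.3245; SE₂ = 11/√130 = 0.9648.
Independent samples, unequal variances: SE_diff = √(SE₁² + SE₂²) = √(1.75430025 + 0.93083904) = 1.6386.
z* = 2.576, so margin of error = 2.576 × 1.6386 = 4.2210.

4.22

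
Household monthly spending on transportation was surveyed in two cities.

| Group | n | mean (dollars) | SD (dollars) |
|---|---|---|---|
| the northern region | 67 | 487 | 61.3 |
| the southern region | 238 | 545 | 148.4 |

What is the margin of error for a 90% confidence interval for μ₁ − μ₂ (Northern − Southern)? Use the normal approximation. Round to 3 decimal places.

20.054

Per-group SEs: s₁/√n₁ = 61.3/√67 = 7.4890, s₂/√n₂ = 148.4/√238 = 9.6193.
Unpooled SE of the difference: √(56.085121 + 92.53093249) = 12.1908.
Margin of error = z* · SE = 1.645 × 12.1908 = 20.0539.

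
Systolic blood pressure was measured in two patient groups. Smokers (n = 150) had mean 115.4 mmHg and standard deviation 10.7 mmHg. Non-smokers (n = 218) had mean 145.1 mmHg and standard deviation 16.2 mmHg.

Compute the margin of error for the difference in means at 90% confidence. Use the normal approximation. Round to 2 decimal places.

SE₁ = s₁/√n₁ = 10.7/√150 = 0.8737; SE₂ = 16.2/√218 = 1.0972.
Independent samples, unequal variances: SE_diff = √(SE₁² + SE₂²) = √(0.76335169 + 1.20384784) = 1.4026.
z* = 1.645, so margin of error = 1.645 × 1.4026 = 2.3073.

2.31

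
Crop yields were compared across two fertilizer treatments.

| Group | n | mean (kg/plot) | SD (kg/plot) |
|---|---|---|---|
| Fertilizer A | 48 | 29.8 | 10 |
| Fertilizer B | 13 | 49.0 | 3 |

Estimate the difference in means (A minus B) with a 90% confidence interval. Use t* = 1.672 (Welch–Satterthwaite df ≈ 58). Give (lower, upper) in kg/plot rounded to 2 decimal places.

SE₁ = s₁/√n₁ = 10/√48 = 1.4434; SE₂ = 3/√13 = 0.8321.
Independent samples, unequal variances: SE_diff = √(SE₁² + SE₂²) = √(2.08340356 + 0.69239041) = 1.6661.
t* = 1.672, so margin of error = 1.672 × 1.6661 = 2.7857.
Difference in means = 29.8 − 49.0 = -19.2000.
-19.2000 ± 2.7857 → (-21.99, -16.41).

(-21.99, -16.41)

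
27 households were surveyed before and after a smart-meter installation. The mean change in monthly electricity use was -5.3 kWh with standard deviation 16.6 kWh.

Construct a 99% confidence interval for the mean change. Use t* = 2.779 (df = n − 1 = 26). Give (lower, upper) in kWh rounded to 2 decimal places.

(-14.18, 3.58)

Paired design: SE = s_d/√n = 16.6/√27 = 3.1947.
t* = 2.779; margin of error = 2.779 × 3.1947 = 8.8781.
-5.3 ± 8.8781 → (-14.18, 3.58).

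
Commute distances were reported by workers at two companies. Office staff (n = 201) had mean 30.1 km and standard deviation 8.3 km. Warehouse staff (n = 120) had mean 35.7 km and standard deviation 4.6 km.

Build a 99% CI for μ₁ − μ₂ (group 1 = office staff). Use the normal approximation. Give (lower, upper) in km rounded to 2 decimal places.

(-7.46, -3.74)

SE₁ = s₁/√n₁ = 8.3/√201 = 0.5854; SE₂ = 4.6/√120 = 0.4199.
Independent samples, unequal variances: SE_diff = √(SE₁² + SE₂²) = √(0.34269316 + 0.17631601) = 0.7204.
z* = 2.576, so margin of error = 2.576 × 0.7204 = 1.8558.
Difference in means = 30.1 − 35.7 = -5.6000.
-5.6000 ± 1.8558 → (-7.46, -3.74).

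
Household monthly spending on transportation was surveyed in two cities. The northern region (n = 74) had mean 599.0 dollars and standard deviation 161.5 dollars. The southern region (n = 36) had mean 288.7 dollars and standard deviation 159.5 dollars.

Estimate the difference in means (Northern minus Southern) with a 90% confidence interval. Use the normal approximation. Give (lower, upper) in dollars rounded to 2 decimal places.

SE₁ = s₁/√n₁ = 161.5/√74 = 18.7740; SE₂ = 159.5/√36 = 26.5833.
Independent samples, unequal variances: SE_diff = √(SE₁² + SE₂²) = √(352.463076 + 706.67183889) = 32.5444.
z* = 1.645, so margin of error = 1.645 × 32.5444 = 53.5355.
Difference in means = 599.0 − 288.7 = 310.3000.
310.3000 ± 53.5355 → (256.76, 363.84).

(256.76, 363.84)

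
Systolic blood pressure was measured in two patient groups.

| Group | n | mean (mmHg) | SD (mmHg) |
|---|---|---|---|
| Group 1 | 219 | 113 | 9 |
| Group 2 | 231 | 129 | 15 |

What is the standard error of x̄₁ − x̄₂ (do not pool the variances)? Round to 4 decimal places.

Standard errors of each mean: 9/√219 = 0.6082 and 15/√231 = 0.9869.
SE(x̄₁ − x̄₂) = √(0.6082² + 0.9869²) = 1.1593 for independent samples with unequal variances.

1.1593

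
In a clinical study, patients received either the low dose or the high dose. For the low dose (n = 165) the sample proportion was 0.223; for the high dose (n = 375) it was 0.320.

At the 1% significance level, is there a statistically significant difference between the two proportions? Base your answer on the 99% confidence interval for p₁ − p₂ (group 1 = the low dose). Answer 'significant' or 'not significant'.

not significant

Each SE is √(p̂(1−p̂)/n): √(0.2230·0.7770/165) = 0.03241 and √(0.3200·0.6800/375) = 0.02409.
SE(p̂₁ − p̂₂) = √(SE₁² + SE₂²) = √(0.0010504081 + 0.0005803281) = 0.04038, since the two samples are independent.
At 99% confidence z* = 2.576; margin = 2.576 × 0.04038 = 0.10402.
The difference is 0.2230 − 0.3200 = -0.0970, so the interval is -0.0970 ± 0.10402 = (-0.20102, 0.00702).
The interval (-0.20102, 0.00702) contains 0, so the difference is not significant.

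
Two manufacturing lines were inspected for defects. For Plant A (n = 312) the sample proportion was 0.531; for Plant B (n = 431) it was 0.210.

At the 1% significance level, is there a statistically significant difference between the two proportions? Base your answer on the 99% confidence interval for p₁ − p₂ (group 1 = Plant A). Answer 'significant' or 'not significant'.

Each SE is √(p̂(1−p̂)/n): √(0.5310·0.4690/312) = 0.02825 and √(0.2100·0.7900/431) = 0.01962.
SE(p̂₁ − p̂₂) = √(SE₁² + SE₂²) = √(0.0007980625 + 0.0003849444) = 0.03439, since the two samples are independent.
At 99% confidence z* = 2.576; margin = 2.576 × 0.03439 = 0.08859.
The difference is 0.5310 − 0.2100 = 0.3210, so the interval is 0.3210 ± 0.08859 = (0.23241, 0.40959).
The interval (0.23241, 0.40959) does not contain 0, so the difference is significant.

significant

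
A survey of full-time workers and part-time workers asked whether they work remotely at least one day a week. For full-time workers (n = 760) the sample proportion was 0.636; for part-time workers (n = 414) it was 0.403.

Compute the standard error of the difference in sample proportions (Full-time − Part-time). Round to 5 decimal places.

SE₁ = √(p̂₁(1−p̂₁)/n₁) = √(0.6360·0.3640/760) = 0.01745; SE₂ = √(0.4030·0.5970/414) = 0.02411.
Independent samples: SE of the difference = √(SE₁² + SE₂²) = √(0.0003045025 + 0.0005812921) = 0.02976.

0.02976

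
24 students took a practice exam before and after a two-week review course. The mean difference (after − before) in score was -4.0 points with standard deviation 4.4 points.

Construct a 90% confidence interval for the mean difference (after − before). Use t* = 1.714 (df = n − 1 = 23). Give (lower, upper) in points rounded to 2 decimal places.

(-5.54, -2.46)

Paired design: SE = s_d/√n = 4.4/√24 = 0.8981.
t* = 1.714; margin of error = 1.714 × 0.8981 = 1.5393.
-4.0 ± 1.5393 → (-5.54, -2.46).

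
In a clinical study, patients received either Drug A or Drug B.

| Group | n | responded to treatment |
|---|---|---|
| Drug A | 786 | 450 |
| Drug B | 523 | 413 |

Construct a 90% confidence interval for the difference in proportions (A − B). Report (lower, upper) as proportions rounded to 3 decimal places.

(-0.258, -0.176)

First, p̂₁ = 450/786 = 0.5725; p̂₂ = 413/523 = 0.7897.
The two standard errors are √(0.5725×0.4275/786) = 0.01765 and √(0.7897×0.2103/523) = 0.01782.
Because the samples are independent, SE_diff = √(0.01765² + 0.01782²) = 0.02508.
Using z* = 1.645 for 90%, ME = 1.645 × 0.02508 = 0.04126.
p̂₁ − p̂₂ = -0.2172; interval -0.2172 ± 0.04126 gives (-0.258, -0.176).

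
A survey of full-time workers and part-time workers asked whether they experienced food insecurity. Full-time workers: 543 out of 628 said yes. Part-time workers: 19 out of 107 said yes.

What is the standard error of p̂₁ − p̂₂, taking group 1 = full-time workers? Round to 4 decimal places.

First, p̂₁ = 543/628 = 0.8646; p̂₂ = 19/107 = 0.1776.
The two standard errors are √(0.8646×0.1354/628) = 0.01365 and √(0.1776×0.8224/107) = 0.03695.
Because the samples are independent, SE_diff = √(0.01365² + 0.03695²) = 0.03939.

0.0394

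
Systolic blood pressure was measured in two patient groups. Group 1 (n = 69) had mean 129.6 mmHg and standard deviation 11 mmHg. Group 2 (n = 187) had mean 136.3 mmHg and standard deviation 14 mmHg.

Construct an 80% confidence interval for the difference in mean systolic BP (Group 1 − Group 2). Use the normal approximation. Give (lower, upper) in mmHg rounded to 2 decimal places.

Per-group SEs: s₁/√n₁ = 11/√69 = 1.3242, s₂/√n₂ = 14/√187 = 1.0238.
Unpooled SE of the difference: √(1.75350564 + 1.04816644) = 1.6738.
Margin of error = z* · SE = 1.282 × 1.6738 = 2.1458.
x̄₁ − x̄₂ = 129.6 − 136.3 = -6.7000.
CI: -6.7000 ± 2.1458 = (-8.85, -4.55).

(-8.85, -4.55)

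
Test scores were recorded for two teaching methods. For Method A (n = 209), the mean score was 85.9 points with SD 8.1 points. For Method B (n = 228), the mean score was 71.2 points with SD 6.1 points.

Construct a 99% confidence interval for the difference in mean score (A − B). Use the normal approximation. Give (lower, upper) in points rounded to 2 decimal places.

(12.92, 16.48)

Standard errors of each mean: 8.1/√209 = 0.5603 and 6.1/√228 = 0.4040.
SE(x̄₁ − x̄₂) = √(0.5603² + 0.4040²) = 0.6908 for independent samples with unequal variances.
With z* = 2.576, the margin is 2.576 × 0.6908 = 1.7795.
x̄₁ − x̄₂ = 85.9 − 71.2 = 14.7000; the interval is 14.7000 ± 1.7795 = (12.92, 16.48).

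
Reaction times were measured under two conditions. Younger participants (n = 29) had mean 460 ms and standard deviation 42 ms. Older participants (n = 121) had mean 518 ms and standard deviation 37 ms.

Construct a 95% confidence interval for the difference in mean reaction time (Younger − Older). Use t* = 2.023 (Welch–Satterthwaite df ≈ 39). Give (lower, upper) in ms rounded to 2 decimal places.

SE₁ = s₁/√n₁ = 42/√29 = 7.7992; SE₂ = 37/√121 = 3.3636.
Independent samples, unequal variances: SE_diff = √(SE₁² + SE₂²) = √(60.82752064 + 11.31380496) = 8.4936.
t* = 2.023, so margin of error = 2.023 × 8.4936 = 17.1826.
Difference in means = 460 − 518 = -58.0000.
-58.0000 ± 17.1826 → (-75.18, -40.82).

(-75.18, -40.82)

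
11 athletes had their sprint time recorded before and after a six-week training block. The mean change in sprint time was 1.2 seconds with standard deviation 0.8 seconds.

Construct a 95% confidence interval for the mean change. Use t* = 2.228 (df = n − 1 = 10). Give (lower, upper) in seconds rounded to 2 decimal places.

(0.66, 1.74)

This is a matched-pairs design, so SE = s_d/√n = 0.8/√11 = 0.2412.
Margin = 2.228 × 0.2412 = 0.5374; the interval is 1.2 ± 0.5374 = (0.66, 1.74).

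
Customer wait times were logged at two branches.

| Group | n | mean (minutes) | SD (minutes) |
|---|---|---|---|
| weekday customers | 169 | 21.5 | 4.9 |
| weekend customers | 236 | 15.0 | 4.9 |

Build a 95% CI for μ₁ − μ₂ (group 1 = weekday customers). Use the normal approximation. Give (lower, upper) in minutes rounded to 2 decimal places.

(5.53, 7.47)

Standard errors of each mean: 4.9/√169 = 0.3769 and 4.9/√236 = 0.3190.
SE(x̄₁ − x̄₂) = √(0.3769² + 0.3190²) = 0.4938 for independent samples with unequal variances.
With z* = 1.960, the margin is 1.960 × 0.4938 = 0.9678.
x̄₁ − x̄₂ = 21.5 − 15.0 = 6.5000; the interval is 6.5000 ± 0.9678 = (5.53, 7.47).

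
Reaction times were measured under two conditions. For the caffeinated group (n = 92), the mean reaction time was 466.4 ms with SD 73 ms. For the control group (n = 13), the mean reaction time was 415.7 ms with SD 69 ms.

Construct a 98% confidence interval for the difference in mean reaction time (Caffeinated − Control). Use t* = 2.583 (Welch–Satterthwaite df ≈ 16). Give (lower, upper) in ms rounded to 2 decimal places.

SE₁ = s₁/√n₁ = 73/√92 = 7.6108; SE₂ = 69/√13 = 19.1372.
Independent samples, unequal variances: SE_diff = √(SE₁² + SE₂²) = √(57.92427664 + 366.23242384) = 20.5951.
t* = 2.583, so margin of error = 2.583 × 20.5951 = 53.1971.
Difference in means = 466.4 − 415.7 = 50.7000.
50.7000 ± 53.1971 → (-2.50, 103.90).

(-2.50, 103.90)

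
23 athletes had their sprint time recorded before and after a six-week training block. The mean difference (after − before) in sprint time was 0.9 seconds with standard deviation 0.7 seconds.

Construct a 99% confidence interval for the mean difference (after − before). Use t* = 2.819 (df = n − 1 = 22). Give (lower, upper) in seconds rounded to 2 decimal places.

(0.49, 1.31)

This is a matched-pairs design, so SE = s_d/√n = 0.7/√23 = 0.1460.
Margin = 2.819 × 0.1460 = 0.4116; the interval is 0.9 ± 0.4116 = (0.49, 1.31).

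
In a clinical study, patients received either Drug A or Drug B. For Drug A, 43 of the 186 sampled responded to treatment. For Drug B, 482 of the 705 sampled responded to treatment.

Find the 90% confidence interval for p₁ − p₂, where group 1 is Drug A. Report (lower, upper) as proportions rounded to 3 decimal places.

p̂₁ = 43/186 = 0.2312 and p̂₂ = 482/705 = 0.6837.
SE₁ = √(p̂₁(1−p̂₁)/n₁) = √(0.2312·0.7688/186) = 0.03091; SE₂ = √(0.6837·0.3163/705) = 0.01751.
Independent samples: SE of the difference = √(SE₁² + SE₂²) = √(0.0009554281 + 0.0003066001) = 0.03553.
z* for 90% confidence is 1.645, so the margin of error is 1.645 × 0.03553 = 0.05845.
Point estimate p̂₁ − p̂₂ = 0.2312 − 0.6837 = -0.4525.
-0.4525 ± 0.05845 → (-0.511, -0.394).

(-0.511, -0.394)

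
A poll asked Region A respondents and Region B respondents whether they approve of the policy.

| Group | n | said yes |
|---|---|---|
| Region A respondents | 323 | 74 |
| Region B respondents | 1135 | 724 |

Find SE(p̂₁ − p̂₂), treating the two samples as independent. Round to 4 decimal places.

0.0274

p̂₁ = 74/323 = 0.2291 and p̂₂ = 724/1135 = 0.6379.
SE₁ = √(p̂₁(1−p̂₁)/n₁) = √(0.2291·0.7709/323) = 0.02338; SE₂ = √(0.6379·0.3621/1135) = 0.01427.
Independent samples: SE of the difference = √(SE₁² + SE₂²) = √(0.0005466244 + 0.0002036329) = 0.02739.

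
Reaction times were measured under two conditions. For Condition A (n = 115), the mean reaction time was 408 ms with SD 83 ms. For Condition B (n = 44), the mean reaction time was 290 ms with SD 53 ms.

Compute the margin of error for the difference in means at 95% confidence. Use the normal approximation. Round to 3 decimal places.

21.803

Standard errors of each mean: 83/√115 = 7.7398 and 53/√44 = 7.9901.
SE(x̄₁ − x̄₂) = √(7.7398² + 7.9901²) = 11.1241 for independent samples with unequal variances.
With z* = 1.960, the margin is 1.960 × 11.1241 = 21.8032.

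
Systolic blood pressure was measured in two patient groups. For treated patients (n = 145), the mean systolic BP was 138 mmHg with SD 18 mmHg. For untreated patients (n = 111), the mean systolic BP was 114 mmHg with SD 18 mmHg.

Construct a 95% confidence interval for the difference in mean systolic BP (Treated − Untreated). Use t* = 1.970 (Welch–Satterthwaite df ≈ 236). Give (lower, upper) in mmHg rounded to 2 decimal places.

SE₁ = s₁/√n₁ = 18/√145 = 1.4948; SE₂ = 18/√111 = 1.7085.
Independent samples, unequal variances: SE_diff = √(SE₁² + SE₂²) = √(2.23442704 + 2.91897225) = 2.2701.
t* = 1.970, so margin of error = 1.970 × 2.2701 = 4.4721.
Difference in means = 138 − 114 = 24.0000.
24.0000 ± 4.4721 → (19.53, 28.47).

(19.53, 28.47)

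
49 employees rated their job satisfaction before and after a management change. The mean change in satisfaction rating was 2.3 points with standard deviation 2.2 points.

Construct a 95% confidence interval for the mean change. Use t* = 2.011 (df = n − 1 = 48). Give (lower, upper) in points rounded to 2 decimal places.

Paired design: SE = s_d/√n = 2.2/√49 = 0.3143.
t* = 2.011; margin of error = 2.011 × 0.3143 = 0.6321.
2.3 ± 0.6321 → (1.67, 2.93).

(1.67, 2.93)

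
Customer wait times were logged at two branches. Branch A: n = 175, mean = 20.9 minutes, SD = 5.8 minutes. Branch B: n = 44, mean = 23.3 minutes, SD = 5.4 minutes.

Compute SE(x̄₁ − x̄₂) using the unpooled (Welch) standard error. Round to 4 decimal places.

SE₁ = s₁/√n₁ = 5.8/√175 = 0.4384; SE₂ = 5.4/√44 = 0.8141.
Independent samples, unequal variances: SE_diff = √(SE₁² + SE₂²) = √(0.19219456 + 0.66275881) = 0.9246.

0.9246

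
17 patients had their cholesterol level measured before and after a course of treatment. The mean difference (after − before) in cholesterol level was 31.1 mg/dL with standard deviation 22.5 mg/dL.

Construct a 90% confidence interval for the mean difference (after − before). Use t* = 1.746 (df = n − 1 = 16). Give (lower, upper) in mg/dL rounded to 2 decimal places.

(21.57, 40.63)

Paired design: SE = s_d/√n = 22.5/√17 = 5.4571.
t* = 1.746; margin of error = 1.746 × 5.4571 = 9.5281.
31.1 ± 9.5281 → (21.57, 40.63).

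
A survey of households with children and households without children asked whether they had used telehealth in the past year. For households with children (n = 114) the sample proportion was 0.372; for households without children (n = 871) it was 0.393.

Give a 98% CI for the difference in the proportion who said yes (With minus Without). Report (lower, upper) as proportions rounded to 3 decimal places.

The two standard errors are √(0.3720×0.6280/114) = 0.04527 and √(0.3930×0.6070/871) = 0.01655.
Because the samples are independent, SE_diff = √(0.04527² + 0.01655²) = 0.04820.
Using z* = 2.326 for 98%, ME = 2.326 × 0.04820 = 0.11211.
p̂₁ − p̂₂ = -0.0210; interval -0.0210 ± 0.11211 gives (-0.133, 0.091).

(-0.133, 0.091)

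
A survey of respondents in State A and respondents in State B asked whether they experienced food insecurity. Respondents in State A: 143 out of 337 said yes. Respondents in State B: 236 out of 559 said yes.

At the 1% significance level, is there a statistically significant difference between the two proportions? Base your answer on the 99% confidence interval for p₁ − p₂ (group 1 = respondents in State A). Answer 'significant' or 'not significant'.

p̂₁ = 143/337 = 0.4243 and p̂₂ = 236/559 = 0.4222.
SE₁ = √(p̂₁(1−p̂₁)/n₁) = √(0.4243·0.5757/337) = 0.02692; SE₂ = √(0.4222·0.5778/559) = 0.02089.
Independent samples: SE of the difference = √(SE₁² + SE₂²) = √(0.0007246864 + 0.0004363921) = 0.03407.
z* for 99% confidence is 2.576, so the margin of error is 2.576 × 0.03407 = 0.08776.
Point estimate p̂₁ − p̂₂ = 0.4243 − 0.4222 = 0.0021.
0.0021 ± 0.08776 → (-0.08566, 0.08986).
The interval (-0.08566, 0.08986) contains 0, so the difference is not significant.

not significant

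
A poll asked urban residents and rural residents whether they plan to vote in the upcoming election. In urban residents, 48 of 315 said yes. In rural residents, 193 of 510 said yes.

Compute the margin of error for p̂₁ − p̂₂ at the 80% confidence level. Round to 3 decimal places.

0.038

p̂₁ = 48/315 = 0.1524 and p̂₂ = 193/510 = 0.3784.
SE₁ = √(p̂₁(1−p̂₁)/n₁) = √(0.1524·0.8476/315) = 0.02025; SE₂ = √(0.3784·0.6216/510) = 0.02148.
Independent samples: SE of the difference = √(SE₁² + SE₂²) = √(0.0004100625 + 0.0004613904) = 0.02952.
z* for 80% confidence is 1.282, so the margin of error is 1.282 × 0.02952 = 0.03784.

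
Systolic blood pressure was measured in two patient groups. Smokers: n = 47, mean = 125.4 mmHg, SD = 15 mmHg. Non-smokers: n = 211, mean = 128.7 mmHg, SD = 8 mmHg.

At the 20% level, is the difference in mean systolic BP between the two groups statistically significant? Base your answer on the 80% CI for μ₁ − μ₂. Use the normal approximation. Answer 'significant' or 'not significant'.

Standard errors of each mean: 15/√47 = 2.1880 and 8/√211 = 0.5507.
SE(x̄₁ − x̄₂) = √(2.1880² + 0.5507²) = 2.2562 for independent samples with unequal variances.
With z* = 1.282, the margin is 1.282 × 2.2562 = 2.8924.
x̄₁ − x̄₂ = 125.4 − 128.7 = -3.3000; the interval is -3.3000 ± 2.8924 = (-6.1924, -0.4076).
The interval (-6.1924, -0.4076) does not contain 0, so the difference is significant.

significant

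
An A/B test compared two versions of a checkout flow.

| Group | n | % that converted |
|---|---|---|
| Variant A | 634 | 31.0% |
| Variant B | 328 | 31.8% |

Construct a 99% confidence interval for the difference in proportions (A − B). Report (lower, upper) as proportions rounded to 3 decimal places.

(-0.089, 0.073)

Each SE is √(p̂(1−p̂)/n): √(0.3100·0.6900/634) = 0.01837 and √(0.3180·0.6820/328) = 0.02571.
SE(p̂₁ − p̂₂) = √(SE₁² + SE₂²) = √(0.0003374569 + 0.0006610041) = 0.03160, since the two samples are independent.
At 99% confidence z* = 2.576; margin = 2.576 × 0.03160 = 0.08140.
The difference is 0.3100 − 0.3180 = -0.0080, so the interval is -0.0080 ± 0.08140 = (-0.089, 0.073).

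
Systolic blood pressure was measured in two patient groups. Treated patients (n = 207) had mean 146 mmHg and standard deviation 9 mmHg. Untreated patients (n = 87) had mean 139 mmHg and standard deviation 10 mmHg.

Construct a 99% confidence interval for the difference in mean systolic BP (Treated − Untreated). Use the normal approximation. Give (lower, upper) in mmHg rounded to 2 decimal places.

Per-group SEs: s₁/√n₁ = 9/√207 = 0.6255, s₂/√n₂ = 10/√87 = 1.0721.
Unpooled SE of the difference: √(0.39125025 + 1.14939841) = 1.2412.
Margin of error = z* · SE = 2.576 × 1.2412 = 3.1973.
x̄₁ − x̄₂ = 146 − 139 = 7.0000.
CI: 7.0000 ± 3.1973 = (3.80, 10.20).

(3.80, 10.20)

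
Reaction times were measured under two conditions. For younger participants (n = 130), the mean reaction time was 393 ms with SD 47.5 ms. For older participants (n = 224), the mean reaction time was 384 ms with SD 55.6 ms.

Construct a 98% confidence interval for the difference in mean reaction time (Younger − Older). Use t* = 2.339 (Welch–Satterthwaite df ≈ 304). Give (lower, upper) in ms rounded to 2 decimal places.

(-4.06, 22.06)

Per-group SEs: s₁/√n₁ = 47.5/√130 = 4.1660, s₂/√n₂ = 55.6/√224 = 3.7149.
Unpooled SE of the difference: √(17.355556 + 13.80048201) = 5.5818.
Margin of error = t* · SE = 2.339 × 5.5818 = 13.0558.
x̄₁ − x̄₂ = 393 − 384 = 9.0000.
CI: 9.0000 ± 13.0558 = (-4.06, 22.06).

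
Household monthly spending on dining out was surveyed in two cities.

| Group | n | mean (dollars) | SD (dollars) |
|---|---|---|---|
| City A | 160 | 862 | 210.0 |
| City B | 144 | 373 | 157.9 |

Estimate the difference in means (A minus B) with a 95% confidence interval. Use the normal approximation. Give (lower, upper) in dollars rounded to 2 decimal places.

SE₁ = s₁/√n₁ = 210.0/√160 = 16.6020; SE₂ = 157.9/√144 = 13.1583.
Independent samples, unequal variances: SE_diff = √(SE₁² + SE₂²) = √(275.626404 + 173.14085889) = 21.1841.
z* = 1.960, so margin of error = 1.960 × 21.1841 = 41.5208.
Difference in means = 862 − 373 = 489.0000.
489.0000 ± 41.5208 → (447.48, 530.52).

(447.48, 530.52)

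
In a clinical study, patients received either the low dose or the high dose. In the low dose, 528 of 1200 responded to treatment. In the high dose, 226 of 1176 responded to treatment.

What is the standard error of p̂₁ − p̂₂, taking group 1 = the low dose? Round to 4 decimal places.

First, p̂₁ = 528/1200 = 0.4400; p̂₂ = 226/1176 = 0.1922.
The two standard errors are √(0.4400×0.5600/1200) = 0.01433 and √(0.1922×0.8078/1176) = 0.01149.
Because the samples are independent, SE_diff = √(0.01433² + 0.01149²) = 0.01837.

0.0184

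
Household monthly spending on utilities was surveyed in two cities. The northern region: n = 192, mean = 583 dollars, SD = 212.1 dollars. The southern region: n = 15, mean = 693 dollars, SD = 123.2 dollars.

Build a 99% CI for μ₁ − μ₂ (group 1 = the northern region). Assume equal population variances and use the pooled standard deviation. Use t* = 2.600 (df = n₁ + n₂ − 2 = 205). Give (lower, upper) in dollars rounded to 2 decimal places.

Pooled variance s_p² = [191·212.1² + 14·123.2²] / (192+15−2) = 42950.7301, so s_p = 207.2456.
SE_diff = s_p·√(1/n₁ + 1/n₂) = 207.2456·√(1/192 + 1/15) = 55.5615.
t* = 2.600; margin = 2.600 × 55.5615 = 144.4599.
Difference = 583 − 693 = -110.0000.
-110.0000 ± 144.4599 → (-254.46, 34.46).

(-254.46, 34.46)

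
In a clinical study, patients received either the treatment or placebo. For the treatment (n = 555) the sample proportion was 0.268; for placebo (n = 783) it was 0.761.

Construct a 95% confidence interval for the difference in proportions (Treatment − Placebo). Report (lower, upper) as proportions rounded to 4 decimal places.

The two standard errors are √(0.2680×0.7320/555) = 0.01880 and √(0.7610×0.2390/783) = 0.01524.
Because the samples are independent, SE_diff = √(0.01880² + 0.01524²) = 0.02420.
Using z* = 1.960 for 95%, ME = 1.960 × 0.02420 = 0.04743.
p̂₁ − p̂₂ = -0.4930; interval -0.4930 ± 0.04743 gives (-0.5404, -0.4456).

(-0.5404, -0.4456)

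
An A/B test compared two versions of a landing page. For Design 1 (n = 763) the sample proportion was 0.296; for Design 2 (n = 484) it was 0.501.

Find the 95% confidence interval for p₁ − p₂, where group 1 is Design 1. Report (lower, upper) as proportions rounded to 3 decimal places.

The two standard errors are √(0.2960×0.7040/763) = 0.01653 and √(0.5010×0.4990/484) = 0.02273.
Because the samples are independent, SE_diff = √(0.01653² + 0.02273²) = 0.02811.
Using z* = 1.960 for 95%, ME = 1.960 × 0.02811 = 0.05510.
p̂₁ − p̂₂ = -0.2050; interval -0.2050 ± 0.05510 gives (-0.260, -0.150).

(-0.260, -0.150)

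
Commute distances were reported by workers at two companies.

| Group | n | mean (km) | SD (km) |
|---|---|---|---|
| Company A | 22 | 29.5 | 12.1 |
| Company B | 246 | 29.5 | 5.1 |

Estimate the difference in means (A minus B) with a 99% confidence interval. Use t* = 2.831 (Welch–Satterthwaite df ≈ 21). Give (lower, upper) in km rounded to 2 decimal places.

(-7.36, 7.36)

Standard errors of each mean: 12.1/√22 = 2.5797 and 5.1/√246 = 0.3252.
SE(x̄₁ − x̄₂) = √(2.5797² + 0.3252²) = 2.6001 for independent samples with unequal variances.
With t* = 2.831, the margin is 2.831 × 2.6001 = 7.3609.
x̄₁ − x̄₂ = 29.5 − 29.5 = 0.0000; the interval is 0.0000 ± 7.3609 = (-7.36, 7.36).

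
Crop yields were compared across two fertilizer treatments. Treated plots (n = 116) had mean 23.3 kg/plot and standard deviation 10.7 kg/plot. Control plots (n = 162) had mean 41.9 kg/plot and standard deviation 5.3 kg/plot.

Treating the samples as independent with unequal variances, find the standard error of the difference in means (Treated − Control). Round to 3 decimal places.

1.077

Per-group SEs: s₁/√n₁ = 10.7/√116 = 0.9935, s₂/√n₂ = 5.3/√162 = 0.4164.
Unpooled SE of the difference: √(0.98704225 + 0.17338896) = 1.0772.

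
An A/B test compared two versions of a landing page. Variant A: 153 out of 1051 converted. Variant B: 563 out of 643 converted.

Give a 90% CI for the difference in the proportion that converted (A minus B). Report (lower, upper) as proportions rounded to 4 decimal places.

(-0.7579, -0.7021)

Sample proportions: 153/1051 = 0.1456, 563/643 = 0.8756.
Each SE is √(p̂(1−p̂)/n): √(0.1456·0.8544/1051) = 0.01088 and √(0.8756·0.1244/643) = 0.01302.
SE(p̂₁ − p̂₂) = √(SE₁² + SE₂²) = √(0.0001183744 + 0.0001695204) = 0.01697, since the two samples are independent.
At 90% confidence z* = 1.645; margin = 1.645 × 0.01697 = 0.02792.
The difference is 0.1456 − 0.8756 = -0.7300, so the interval is -0.7300 ± 0.02792 = (-0.7579, -0.7021).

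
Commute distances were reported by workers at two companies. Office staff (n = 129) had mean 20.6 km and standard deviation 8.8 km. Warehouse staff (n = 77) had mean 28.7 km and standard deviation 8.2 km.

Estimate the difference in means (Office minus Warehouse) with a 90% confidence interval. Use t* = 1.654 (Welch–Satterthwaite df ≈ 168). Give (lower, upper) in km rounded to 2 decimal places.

(-10.11, -6.09)

SE₁ = s₁/√n₁ = 8.8/√129 = 0.7748; SE₂ = 8.2/√77 = 0.9345.
Independent samples, unequal variances: SE_diff = √(SE₁² + SE₂²) = √(0.60031504 + 0.87329025) = 1.2139.
t* = 1.654, so margin of error = 1.654 × 1.2139 = 2.0078.
Difference in means = 20.6 − 28.7 = -8.1000.
-8.1000 ± 2.0078 → (-10.11, -6.09).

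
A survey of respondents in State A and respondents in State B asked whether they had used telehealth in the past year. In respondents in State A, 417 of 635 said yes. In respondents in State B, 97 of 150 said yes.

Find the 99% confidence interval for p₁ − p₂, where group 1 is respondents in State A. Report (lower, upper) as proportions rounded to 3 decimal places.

(-0.102, 0.122)

p̂₁ = 417/635 = 0.6567 and p̂₂ = 97/150 = 0.6467.
SE₁ = √(p̂₁(1−p̂₁)/n₁) = √(0.6567·0.3433/635) = 0.01884; SE₂ = √(0.6467·0.3533/150) = 0.03903.
Independent samples: SE of the difference = √(SE₁² + SE₂²) = √(0.0003549456 + 0.0015233409) = 0.04334.
z* for 99% confidence is 2.576, so the margin of error is 2.576 × 0.04334 = 0.11164.
Point estimate p̂₁ − p̂₂ = 0.6567 − 0.6467 = 0.0100.
0.0100 ± 0.11164 → (-0.102, 0.122).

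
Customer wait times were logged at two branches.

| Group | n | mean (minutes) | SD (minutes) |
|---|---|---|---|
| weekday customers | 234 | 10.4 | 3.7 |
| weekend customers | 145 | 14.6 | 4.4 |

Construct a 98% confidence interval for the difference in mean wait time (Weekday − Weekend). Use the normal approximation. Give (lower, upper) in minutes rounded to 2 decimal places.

(-5.22, -3.18)

SE₁ = s₁/√n₁ = 3.7/√234 = 0.2419; SE₂ = 4.4/√145 = 0.3654.
Independent samples, unequal variances: SE_diff = √(SE₁² + SE₂²) = √(0.05851561 + 0.13351716) = 0.4382.
z* = 2.326, so margin of error = 2.326 × 0.4382 = 1.0193.
Difference in means = 10.4 − 14.6 = -4.2000.
-4.2000 ± 1.0193 → (-5.22, -3.18).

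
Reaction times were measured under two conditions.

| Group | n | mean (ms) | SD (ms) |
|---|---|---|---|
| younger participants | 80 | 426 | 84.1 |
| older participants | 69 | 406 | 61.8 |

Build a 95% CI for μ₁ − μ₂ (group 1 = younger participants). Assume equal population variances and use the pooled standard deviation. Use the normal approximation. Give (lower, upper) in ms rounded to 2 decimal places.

s_p = √[((n₁−1)s₁² + (n₂−1)s₂²)/(n₁+n₂−2)] = √[(79·84.1² + 68·61.8²)/147] = 74.6174.
SE = 74.6174·√(1/80 + 1/69) = 12.2592.
With z* = 1.960, margin = 1.960 × 12.2592 = 24.0280.
x̄₁ − x̄₂ = 426 − 406 = 20.0000; interval 20.0000 ± 24.0280 = (-4.03, 44.03).

(-4.03, 44.03)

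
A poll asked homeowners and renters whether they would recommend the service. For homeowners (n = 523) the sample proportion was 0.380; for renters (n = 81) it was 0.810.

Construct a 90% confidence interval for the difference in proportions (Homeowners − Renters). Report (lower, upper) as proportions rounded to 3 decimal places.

SE₁ = √(p̂₁(1−p̂₁)/n₁) = √(0.3800·0.6200/523) = 0.02122; SE₂ = √(0.8100·0.1900/81) = 0.04359.
Independent samples: SE of the difference = √(SE₁² + SE₂²) = √(0.0004502884 + 0.0019000881) = 0.04848.
z* for 90% confidence is 1.645, so the margin of error is 1.645 × 0.04848 = 0.07975.
Point estimate p̂₁ − p̂₂ = 0.3800 − 0.8100 = -0.4300.
-0.4300 ± 0.07975 → (-0.510, -0.350).

(-0.510, -0.350)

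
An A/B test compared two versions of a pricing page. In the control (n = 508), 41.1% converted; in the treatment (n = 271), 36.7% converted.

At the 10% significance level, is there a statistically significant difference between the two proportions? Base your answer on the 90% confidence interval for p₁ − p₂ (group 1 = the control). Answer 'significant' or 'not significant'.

SE₁ = √(p̂₁(1−p̂₁)/n₁) = √(0.4110·0.5890/508) = 0.02183; SE₂ = √(0.3670·0.6330/271) = 0.02928.
Independent samples: SE of the difference = √(SE₁² + SE₂²) = √(0.0004765489 + 0.0008573184) = 0.03652.
z* for 90% confidence is 1.645, so the margin of error is 1.645 × 0.03652 = 0.06008.
Point estimate p̂₁ − p̂₂ = 0.4110 − 0.3670 = 0.0440.
0.0440 ± 0.06008 → (-0.01608, 0.10408).
The interval (-0.01608, 0.10408) contains 0, so the difference is not significant.

not significant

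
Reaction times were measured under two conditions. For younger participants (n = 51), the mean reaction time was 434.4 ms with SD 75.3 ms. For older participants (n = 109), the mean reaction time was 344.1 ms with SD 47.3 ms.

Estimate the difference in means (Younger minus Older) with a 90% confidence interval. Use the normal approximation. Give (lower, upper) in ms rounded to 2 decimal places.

(71.42, 109.18)

Per-group SEs: s₁/√n₁ = 75.3/√51 = 10.5441, s₂/√n₂ = 47.3/√109 = 4.5305.
Unpooled SE of the difference: √(111.17804481 + 20.52543025) = 11.4762.
Margin of error = z* · SE = 1.645 × 11.4762 = 18.8783.
x̄₁ − x̄₂ = 434.4 − 344.1 = 90.3000.
CI: 90.3000 ± 18.8783 = (71.42, 109.18).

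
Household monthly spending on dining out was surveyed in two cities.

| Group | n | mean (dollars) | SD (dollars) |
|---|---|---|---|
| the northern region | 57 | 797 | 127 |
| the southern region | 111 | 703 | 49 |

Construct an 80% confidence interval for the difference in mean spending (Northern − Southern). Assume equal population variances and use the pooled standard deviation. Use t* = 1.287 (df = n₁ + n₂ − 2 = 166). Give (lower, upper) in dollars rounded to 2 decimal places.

Pooled variance s_p² = [56·127² + 110·49²] / (57+111−2) = 7032.1325, so s_p = 83.8578.
SE_diff = s_p·√(1/n₁ + 1/n₂) = 83.8578·√(1/57 + 1/111) = 13.6647.
t* = 1.287; margin = 1.287 × 13.6647 = 17.5865.
Difference = 797 − 703 = 94.0000.
94.0000 ± 17.5865 → (76.41, 111.59).

(76.41, 111.59)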